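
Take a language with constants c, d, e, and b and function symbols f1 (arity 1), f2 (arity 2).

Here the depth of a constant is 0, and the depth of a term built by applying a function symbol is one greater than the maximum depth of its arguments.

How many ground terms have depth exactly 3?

If N_k denotes the number of depth-≤k ground terms, the 4 constants give N_0 = 4, and each function symbol of arity r contributes N_{k-1}^r new terms at level k: N_k = 4 + N_{k-1} + N_{k-1}^2.
N_0 = 4
N_1 = 4 + 4 + 4^2 = 24
N_2 = 4 + 24 + 24^2 = 604
N_3 = 4 + 604 + 604^2 = 365424
Terms of depth exactly 3: N_3 − N_2 = 365424 − 604 = 364820.

364820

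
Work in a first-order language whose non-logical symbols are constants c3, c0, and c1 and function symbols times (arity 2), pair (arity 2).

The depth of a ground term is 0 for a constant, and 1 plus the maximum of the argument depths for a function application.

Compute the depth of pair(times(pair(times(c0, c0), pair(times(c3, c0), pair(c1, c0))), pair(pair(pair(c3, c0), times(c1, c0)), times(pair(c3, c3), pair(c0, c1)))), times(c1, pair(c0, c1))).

5

depth(times(c0, c0)) = 1 + max(0, 0) = 1
depth(times(c3, c0)) = 1 + max(0, 0) = 1
depth(pair(c1, c0)) = 1 + max(0, 0) = 1
depth(pair(times(c3, c0), pair(c1, c0))) = 1 + max(1, 1) = 2
depth(pair(times(c0, c0), pair(times(c3, c0), pair(c1, c0)))) = 1 + max(1, 2) = 3
depth(pair(c3, c0)) = 1 + max(0, 0) = 1
depth(times(c1, c0)) = 1 + max(0, 0) = 1
depth(pair(pair(c3, c0), times(c1, c0))) = 1 + max(1, 1) = 2
depth(pair(c3, c3)) = 1 + max(0, 0) = 1
depth(pair(c0, c1)) = 1 + max(0, 0) = 1
depth(times(pair(c3, c3), pair(c0, c1))) = 1 + max(1, 1) = 2
depth(pair(pair(pair(c3, c0), times(c1, c0)), times(pair(c3, c3), pair(c0, c1)))) = 1 + max(2, 2) = 3
depth(times(pair(times(c0, c0), pair(times(c3, c0), pair(c1, c0))), pair(pair(pair(c3, c0), times(c1, c0)), times(pair(c3, c3), pair(c0, c1))))) = 1 + max(3, 3) = 4
depth(times(c1, pair(c0, c1))) = 1 + max(0, 1) = 2
depth(pair(times(pair(times(c0, c0), pair(times(c3, c0), pair(c1, c0))), pair(pair(pair(c3, c0), times(c1, c0)), times(pair(c3, c3), pair(c0, c1)))), times(c1, pair(c0, c1)))) = 1 + max(4, 2) = 5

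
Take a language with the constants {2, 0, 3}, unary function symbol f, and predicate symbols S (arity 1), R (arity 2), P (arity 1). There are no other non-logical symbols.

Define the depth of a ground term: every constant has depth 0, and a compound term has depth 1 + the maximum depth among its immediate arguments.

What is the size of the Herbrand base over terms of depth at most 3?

168

First count ground terms of depth ≤ 3.
Let N_k = |{terms of depth ≤ k}|. Then N_0 = 3 and N_k = 3 + N_{k-1} for k ≥ 1 (one summand per function symbol, arity giving the exponent).
N_0 = 3
N_1 = 3 + 3 = 6
N_2 = 3 + 6 = 9
N_3 = 3 + 9 = 12
Explicitly: 2, 0, 3, f(2), f(0), f(3), f(f(2)), f(f(0)), f(f(3)), f(f(f(2))), f(f(f(0))), f(f(f(3))).
So |H| = 12.
A ground atom is a predicate applied to a tuple of terms from H, so the count is the sum over predicates of |H|^arity:
  S: 12;  R: 12^2 = 144;  P: 12
Total ground atoms: 12 + 144 + 12 = 168.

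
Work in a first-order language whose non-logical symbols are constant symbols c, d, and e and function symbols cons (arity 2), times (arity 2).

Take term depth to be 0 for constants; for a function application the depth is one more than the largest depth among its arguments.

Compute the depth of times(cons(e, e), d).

depth(cons(e, e)) = 1 + max(0, 0) = 1
depth(times(cons(e, e), d)) = 1 + max(1, 0) = 2

2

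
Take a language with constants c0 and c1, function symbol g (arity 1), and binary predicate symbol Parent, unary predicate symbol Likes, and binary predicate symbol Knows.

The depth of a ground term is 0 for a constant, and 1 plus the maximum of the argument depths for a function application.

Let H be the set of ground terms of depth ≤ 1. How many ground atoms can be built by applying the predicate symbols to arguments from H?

36

First count ground terms of depth ≤ 1.
Count level by level. With function symbols g/1, the terms of depth ≤ k are the 2 constants together with each function applied to depth-≤(k−1) tuples, so N_k = 2 + N_{k-1}.
N_0 = 2
N_1 = 2 + 2 = 4
Explicitly: c0, c1, g(c0), g(c1).
So |H| = 4.
A ground atom is a predicate applied to a tuple of terms from H, so the count is the sum over predicates of |H|^arity:
  Parent: 4^2 = 16;  Likes: 4;  Knows: 4^2 = 16
Total ground atoms: 16 + 4 + 16 = 36.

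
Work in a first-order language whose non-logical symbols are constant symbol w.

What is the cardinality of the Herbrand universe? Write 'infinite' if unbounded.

1

There are no function symbols, so the only ground term is the single constant.
The Herbrand universe is {w}, finite with 1 element.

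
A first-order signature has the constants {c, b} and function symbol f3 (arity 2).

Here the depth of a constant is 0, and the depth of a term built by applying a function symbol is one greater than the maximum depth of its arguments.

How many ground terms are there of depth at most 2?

Let N_k count ground terms of depth at most k. Each non-constant term of depth ≤ k is some function symbol applied to depth-≤(k−1) arguments, giving N_k = 2 + N_{k-1}^2.
N_0 = 2
N_1 = 2 + 2^2 = 6
N_2 = 2 + 6^2 = 38

38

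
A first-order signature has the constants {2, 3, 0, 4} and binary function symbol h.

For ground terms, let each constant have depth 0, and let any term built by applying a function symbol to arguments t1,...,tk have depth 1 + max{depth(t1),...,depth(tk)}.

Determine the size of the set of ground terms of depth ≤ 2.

404

Let N_k = |{terms of depth ≤ k}|. Then N_0 = 4 and N_k = 4 + N_{k-1}^2 for k ≥ 1 (one summand per function symbol, arity giving the exponent).
N_0 = 4
N_1 = 4 + 4^2 = 20
N_2 = 4 + 20^2 = 404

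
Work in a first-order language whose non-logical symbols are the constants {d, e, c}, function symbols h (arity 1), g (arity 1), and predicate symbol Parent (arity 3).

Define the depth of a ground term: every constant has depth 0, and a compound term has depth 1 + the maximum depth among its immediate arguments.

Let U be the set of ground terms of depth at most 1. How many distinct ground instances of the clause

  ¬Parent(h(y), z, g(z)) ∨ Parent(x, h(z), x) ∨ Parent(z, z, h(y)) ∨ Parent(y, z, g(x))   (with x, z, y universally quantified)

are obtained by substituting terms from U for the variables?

729

Ground terms of depth ≤ 1:
  Write N_k for the number of ground terms of depth ≤ k. A term of depth ≤ k is either a constant or a function symbol applied to arguments of depth ≤ k−1, so N_k = 3 + N_{k-1} + N_{k-1}.
  N_0 = 3
  N_1 = 3 + 3 + 3 = 9
  Explicitly: d, e, c, h(d), h(e), h(c), g(d), g(e), g(c).
So there are 9 ground terms available for substitution.
The body mentions every one of the 3 quantified variables; since ground terms form a free algebra, no two substitutions collapse to the same formula.
Number of ground instances = 9^3 = 729.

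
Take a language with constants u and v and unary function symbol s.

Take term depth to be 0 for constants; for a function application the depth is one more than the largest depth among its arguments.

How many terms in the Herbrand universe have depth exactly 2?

2

Let N_k count ground terms of depth at most k. Each non-constant term of depth ≤ k is some function symbol applied to depth-≤(k−1) arguments, giving N_k = 2 + N_{k-1}.
N_0 = 2
N_1 = 2 + 2 = 4
N_2 = 2 + 4 = 6
Terms of depth exactly 2: N_2 − N_1 = 6 − 4 = 2.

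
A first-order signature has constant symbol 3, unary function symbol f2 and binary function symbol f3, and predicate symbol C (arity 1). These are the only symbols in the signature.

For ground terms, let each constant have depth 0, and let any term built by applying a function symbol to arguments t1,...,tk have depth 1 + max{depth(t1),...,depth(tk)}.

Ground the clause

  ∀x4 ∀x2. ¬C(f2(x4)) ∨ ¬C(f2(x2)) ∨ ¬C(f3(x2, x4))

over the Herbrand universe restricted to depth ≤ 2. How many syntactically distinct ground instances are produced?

169

Ground terms of depth ≤ 2:
  If N_k denotes the number of depth-≤k ground terms, the 1 constant gives N_0 = 1, and each function symbol of arity r contributes N_{k-1}^r new terms at level k: N_k = 1 + N_{k-1} + N_{k-1}^2.
  N_0 = 1
  N_1 = 1 + 1 + 1^2 = 3
  N_2 = 1 + 3 + 3^2 = 13
So there are 13 ground terms available for substitution.
The clause has 2 distinct variables (x4, x2), each appearing in the body. In the free term algebra distinct substitutions yield syntactically distinct ground instances.
Number of ground instances = 13^2 = 169.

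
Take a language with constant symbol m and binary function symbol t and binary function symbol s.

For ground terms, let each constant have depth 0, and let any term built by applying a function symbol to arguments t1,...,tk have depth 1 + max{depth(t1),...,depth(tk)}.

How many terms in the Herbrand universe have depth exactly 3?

Write N_k for the number of ground terms of depth ≤ k. A term of depth ≤ k is either a constant or a function symbol applied to arguments of depth ≤ k−1, so N_k = 1 + N_{k-1}^2 + N_{k-1}^2.
N_0 = 1
N_1 = 1 + 1^2 + 1^2 = 3
N_2 = 1 + 3^2 + 3^2 = 19
N_3 = 1 + 19^2 + 19^2 = 723
Terms of depth exactly 3: N_3 − N_2 = 723 − 19 = 704.

704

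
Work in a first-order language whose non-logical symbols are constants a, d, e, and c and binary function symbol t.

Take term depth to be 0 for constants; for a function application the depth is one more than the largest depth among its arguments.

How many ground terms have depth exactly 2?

Write N_k for the number of ground terms of depth ≤ k. A term of depth ≤ k is either a constant or a function symbol applied to arguments of depth ≤ k−1, so N_k = 4 + N_{k-1}^2.
N_0 = 4
N_1 = 4 + 4^2 = 20
N_2 = 4 + 20^2 = 404
Terms of depth exactly 2: N_2 − N_1 = 404 − 20 = 384.

384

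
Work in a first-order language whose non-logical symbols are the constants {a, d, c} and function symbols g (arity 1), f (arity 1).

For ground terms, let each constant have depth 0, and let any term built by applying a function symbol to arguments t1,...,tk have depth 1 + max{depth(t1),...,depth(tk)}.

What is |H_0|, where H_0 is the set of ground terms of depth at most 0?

Let N_k count ground terms of depth at most k. Each non-constant term of depth ≤ k is some function symbol applied to depth-≤(k−1) arguments, giving N_k = 3 + N_{k-1} + N_{k-1}.
N_0 = 3

3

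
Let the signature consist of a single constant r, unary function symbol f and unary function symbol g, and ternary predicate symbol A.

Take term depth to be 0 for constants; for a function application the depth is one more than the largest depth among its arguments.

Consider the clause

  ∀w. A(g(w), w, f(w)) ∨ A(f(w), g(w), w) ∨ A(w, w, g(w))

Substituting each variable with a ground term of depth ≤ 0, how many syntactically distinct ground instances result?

1

Ground terms of depth ≤ 0:
  Let N_k = |{terms of depth ≤ k}|. Then N_0 = 1 and N_k = 1 + N_{k-1} + N_{k-1} for k ≥ 1 (one summand per function symbol, arity giving the exponent).
  N_0 = 1
  Explicitly: r.
So there is exactly 1 ground term available for substitution.
The variable w ranges independently over the available ground terms, and distinct assignments produce distinct instances.
Number of ground instances = 1.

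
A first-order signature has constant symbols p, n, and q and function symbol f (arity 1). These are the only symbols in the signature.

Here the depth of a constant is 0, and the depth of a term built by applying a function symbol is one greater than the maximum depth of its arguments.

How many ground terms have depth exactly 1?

Let N_k count ground terms of depth at most k. Each non-constant term of depth ≤ k is some function symbol applied to depth-≤(k−1) arguments, giving N_k = 3 + N_{k-1}.
N_0 = 3
N_1 = 3 + 3 = 6
Terms of depth exactly 1: N_1 − N_0 = 6 − 3 = 3.

3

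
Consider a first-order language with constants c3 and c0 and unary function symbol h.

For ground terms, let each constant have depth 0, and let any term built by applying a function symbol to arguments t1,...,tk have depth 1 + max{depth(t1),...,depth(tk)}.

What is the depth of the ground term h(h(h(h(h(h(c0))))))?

6

depth(h(c0)) = 1 + depth(c0) = 1 + 0 = 1
depth(h(h(c0))) = 1 + depth(h(c0)) = 1 + 1 = 2
depth(h(h(h(c0)))) = 1 + depth(h(h(c0))) = 1 + 2 = 3
depth(h(h(h(h(c0))))) = 1 + depth(h(h(h(c0)))) = 1 + 3 = 4
depth(h(h(h(h(h(c0)))))) = 1 + depth(h(h(h(h(c0))))) = 1 + 4 = 5
depth(h(h(h(h(h(h(c0))))))) = 1 + depth(h(h(h(h(h(c0)))))) = 1 + 5 = 6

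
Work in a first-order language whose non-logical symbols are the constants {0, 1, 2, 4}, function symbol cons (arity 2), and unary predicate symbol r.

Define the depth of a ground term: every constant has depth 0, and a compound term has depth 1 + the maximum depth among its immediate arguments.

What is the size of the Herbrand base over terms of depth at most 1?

First count ground terms of depth ≤ 1.
Let N_k = |{terms of depth ≤ k}|. Then N_0 = 4 and N_k = 4 + N_{k-1}^2 for k ≥ 1 (one summand per function symbol, arity giving the exponent).
N_0 = 4
N_1 = 4 + 4^2 = 20
So |H| = 20.
A ground atom is a predicate applied to a tuple of terms from H, so the count is the sum over predicates of |H|^arity:
  r: 20
Total ground atoms: 20.

20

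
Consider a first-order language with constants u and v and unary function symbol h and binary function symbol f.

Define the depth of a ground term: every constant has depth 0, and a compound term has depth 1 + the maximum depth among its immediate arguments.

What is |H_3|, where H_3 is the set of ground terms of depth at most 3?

Count level by level. With function symbols h/1, f/2, the terms of depth ≤ k are the 2 constants together with each function applied to depth-≤(k−1) tuples, so N_k = 2 + N_{k-1} + N_{k-1}^2.
N_0 = 2
N_1 = 2 + 2 + 2^2 = 8
N_2 = 2 + 8 + 8^2 = 74
N_3 = 2 + 74 + 74^2 = 5552

5552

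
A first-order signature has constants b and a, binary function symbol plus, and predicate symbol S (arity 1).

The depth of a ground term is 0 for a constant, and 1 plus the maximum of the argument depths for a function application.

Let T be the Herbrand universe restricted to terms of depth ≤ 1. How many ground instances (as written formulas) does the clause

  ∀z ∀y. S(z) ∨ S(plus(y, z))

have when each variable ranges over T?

Ground terms of depth ≤ 1:
  Write N_k for the number of ground terms of depth ≤ k. A term of depth ≤ k is either a constant or a function symbol applied to arguments of depth ≤ k−1, so N_k = 2 + N_{k-1}^2.
  N_0 = 2
  N_1 = 2 + 2^2 = 6
So there are 6 ground terms available for substitution.
The body mentions every one of the 2 quantified variables; since ground terms form a free algebra, no two substitutions collapse to the same formula.
Number of ground instances = 6^2 = 36.

36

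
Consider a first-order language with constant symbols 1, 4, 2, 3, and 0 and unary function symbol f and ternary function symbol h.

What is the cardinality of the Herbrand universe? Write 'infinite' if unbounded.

The signature has at least one function symbol (f, arity 1) and at least one constant (1).
Iterating f gives infinitely many distinct ground terms: 1, f(1), f(f(1)), ...
So the Herbrand universe is infinite.

infinite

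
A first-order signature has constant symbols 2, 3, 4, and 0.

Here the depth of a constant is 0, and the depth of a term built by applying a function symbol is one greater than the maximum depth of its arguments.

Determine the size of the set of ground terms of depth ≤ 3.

With no function symbols every ground term is a constant, so there are exactly 4 ground terms at every depth bound.
N_0 = 4
N_1 = 4
N_2 = 4
N_3 = 4
Explicitly: 2, 3, 4, 0.

4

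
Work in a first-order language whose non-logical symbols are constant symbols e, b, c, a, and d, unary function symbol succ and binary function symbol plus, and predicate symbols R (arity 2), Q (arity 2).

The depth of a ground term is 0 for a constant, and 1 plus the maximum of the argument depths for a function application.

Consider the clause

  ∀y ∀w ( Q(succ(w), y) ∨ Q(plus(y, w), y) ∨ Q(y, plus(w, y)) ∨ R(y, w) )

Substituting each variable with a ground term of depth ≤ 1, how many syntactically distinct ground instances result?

Ground terms of depth ≤ 1:
  If N_k denotes the number of depth-≤k ground terms, the 5 constants give N_0 = 5, and each function symbol of arity r contributes N_{k-1}^r new terms at level k: N_k = 5 + N_{k-1} + N_{k-1}^2.
  N_0 = 5
  N_1 = 5 + 5 + 5^2 = 35
So there are 35 ground terms available for substitution.
The clause has 2 distinct variables (y, w), each appearing in the body. In the free term algebra distinct substitutions yield syntactically distinct ground instances.
Number of ground instances = 35^2 = 1225.

1225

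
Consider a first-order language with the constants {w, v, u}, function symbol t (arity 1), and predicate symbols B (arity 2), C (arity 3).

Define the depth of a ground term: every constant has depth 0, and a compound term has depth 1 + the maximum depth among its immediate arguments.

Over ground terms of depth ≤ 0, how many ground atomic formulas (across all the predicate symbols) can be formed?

36

First count ground terms of depth ≤ 0.
Count level by level. With function symbols t/1, the terms of depth ≤ k are the 3 constants together with each function applied to depth-≤(k−1) tuples, so N_k = 3 + N_{k-1}.
N_0 = 3
Explicitly: w, v, u.
So |H| = 3.
For each predicate symbol, the number of ground atoms is |H| raised to its arity; summing:
  B: 3^2 = 9;  C: 3^3 = 27
Total ground atoms: 9 + 27 = 36.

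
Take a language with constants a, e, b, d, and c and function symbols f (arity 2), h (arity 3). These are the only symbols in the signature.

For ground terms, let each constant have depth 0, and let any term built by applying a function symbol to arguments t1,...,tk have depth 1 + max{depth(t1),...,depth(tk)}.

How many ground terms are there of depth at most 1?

155

Let N_k count ground terms of depth at most k. Each non-constant term of depth ≤ k is some function symbol applied to depth-≤(k−1) arguments, giving N_k = 5 + N_{k-1}^2 + N_{k-1}^3.
N_0 = 5
N_1 = 5 + 5^2 + 5^3 = 155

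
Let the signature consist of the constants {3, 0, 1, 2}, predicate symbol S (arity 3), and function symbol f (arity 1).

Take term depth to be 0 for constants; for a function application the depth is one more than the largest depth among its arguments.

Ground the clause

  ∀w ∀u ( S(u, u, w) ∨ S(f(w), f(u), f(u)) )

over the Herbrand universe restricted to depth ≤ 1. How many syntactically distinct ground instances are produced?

64

Ground terms of depth ≤ 1:
  If N_k denotes the number of depth-≤k ground terms, the 4 constants give N_0 = 4, and each function symbol of arity r contributes N_{k-1}^r new terms at level k: N_k = 4 + N_{k-1}.
  N_0 = 4
  N_1 = 4 + 4 = 8
  Explicitly: 3, 0, 1, 2, f(3), f(0), f(1), f(2).
So there are 8 ground terms available for substitution.
There are 2 variables to instantiate (w, u), each occurring in at least one literal, so different choices give different ground instances.
Number of ground instances = 8^2 = 64.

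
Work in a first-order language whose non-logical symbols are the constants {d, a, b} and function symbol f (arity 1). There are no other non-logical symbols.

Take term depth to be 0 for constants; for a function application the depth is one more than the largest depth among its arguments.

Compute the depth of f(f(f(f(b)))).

4

depth(f(b)) = 1 + depth(b) = 1 + 0 = 1
depth(f(f(b))) = 1 + depth(f(b)) = 1 + 1 = 2
depth(f(f(f(b)))) = 1 + depth(f(f(b))) = 1 + 2 = 3
depth(f(f(f(f(b))))) = 1 + depth(f(f(f(b)))) = 1 + 3 = 4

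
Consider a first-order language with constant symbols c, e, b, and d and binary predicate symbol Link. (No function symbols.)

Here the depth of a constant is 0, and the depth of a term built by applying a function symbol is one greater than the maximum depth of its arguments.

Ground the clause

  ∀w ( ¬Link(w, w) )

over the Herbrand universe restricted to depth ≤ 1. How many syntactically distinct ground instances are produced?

4

Ground terms of depth ≤ 1:
  With no function symbols every ground term is a constant, so there are exactly 4 ground terms at every depth bound.
  N_0 = 4
  N_1 = 4
  Explicitly: c, e, b, d.
So there are 4 ground terms available for substitution.
The variable w ranges independently over the available ground terms, and distinct assignments produce distinct instances.
Number of ground instances = 4.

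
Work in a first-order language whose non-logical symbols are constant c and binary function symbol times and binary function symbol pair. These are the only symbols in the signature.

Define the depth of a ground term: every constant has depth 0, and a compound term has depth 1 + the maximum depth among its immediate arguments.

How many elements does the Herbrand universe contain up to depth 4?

1045459

Write N_k for the number of ground terms of depth ≤ k. A term of depth ≤ k is either a constant or a function symbol applied to arguments of depth ≤ k−1, so N_k = 1 + N_{k-1}^2 + N_{k-1}^2.
N_0 = 1
N_1 = 1 + 1^2 + 1^2 = 3
N_2 = 1 + 3^2 + 3^2 = 19
N_3 = 1 + 19^2 + 19^2 = 723
N_4 = 1 + 723^2 + 723^2 = 1045459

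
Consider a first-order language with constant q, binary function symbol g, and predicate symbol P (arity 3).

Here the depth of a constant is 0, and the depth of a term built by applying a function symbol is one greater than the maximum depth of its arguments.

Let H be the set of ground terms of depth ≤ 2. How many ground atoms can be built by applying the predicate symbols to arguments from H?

125

First count ground terms of depth ≤ 2.
Write N_k for the number of ground terms of depth ≤ k. A term of depth ≤ k is either a constant or a function symbol applied to arguments of depth ≤ k−1, so N_k = 1 + N_{k-1}^2.
N_0 = 1
N_1 = 1 + 1^2 = 2
N_2 = 1 + 2^2 = 5
So |H| = 5.
For each predicate symbol, the number of ground atoms is |H| raised to its arity; summing:
  P: 5^3 = 125
Total ground atoms: 125.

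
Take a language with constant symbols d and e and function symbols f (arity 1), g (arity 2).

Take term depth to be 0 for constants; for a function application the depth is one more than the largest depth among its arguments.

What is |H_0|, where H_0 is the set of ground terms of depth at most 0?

2

If N_k denotes the number of depth-≤k ground terms, the 2 constants give N_0 = 2, and each function symbol of arity r contributes N_{k-1}^r new terms at level k: N_k = 2 + N_{k-1} + N_{k-1}^2.
N_0 = 2
Explicitly: d, e.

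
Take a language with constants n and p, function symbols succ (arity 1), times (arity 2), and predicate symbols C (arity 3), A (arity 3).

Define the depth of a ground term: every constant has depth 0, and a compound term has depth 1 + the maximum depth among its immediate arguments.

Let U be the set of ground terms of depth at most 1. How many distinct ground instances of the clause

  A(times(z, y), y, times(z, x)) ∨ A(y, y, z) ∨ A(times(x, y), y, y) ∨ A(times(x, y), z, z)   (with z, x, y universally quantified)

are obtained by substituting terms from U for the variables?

512

Ground terms of depth ≤ 1:
  If N_k denotes the number of depth-≤k ground terms, the 2 constants give N_0 = 2, and each function symbol of arity r contributes N_{k-1}^r new terms at level k: N_k = 2 + N_{k-1} + N_{k-1}^2.
  N_0 = 2
  N_1 = 2 + 2 + 2^2 = 8
  Explicitly: n, p, succ(n), succ(p), times(n, n), times(n, p), times(p, n), times(p, p).
So there are 8 ground terms available for substitution.
The clause has 3 distinct variables (z, x, y), each appearing in the body. In the free term algebra distinct substitutions yield syntactically distinct ground instances.
Number of ground instances = 8^3 = 512.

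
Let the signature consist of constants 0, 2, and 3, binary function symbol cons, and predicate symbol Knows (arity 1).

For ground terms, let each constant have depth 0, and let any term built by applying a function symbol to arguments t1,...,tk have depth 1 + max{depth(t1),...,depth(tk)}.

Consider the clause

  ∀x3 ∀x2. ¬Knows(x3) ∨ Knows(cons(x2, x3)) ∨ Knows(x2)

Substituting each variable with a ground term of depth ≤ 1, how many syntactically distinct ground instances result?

Ground terms of depth ≤ 1:
  Let N_k = |{terms of depth ≤ k}|. Then N_0 = 3 and N_k = 3 + N_{k-1}^2 for k ≥ 1 (one summand per function symbol, arity giving the exponent).
  N_0 = 3
  N_1 = 3 + 3^2 = 12
So there are 12 ground terms available for substitution.
There are 2 variables to instantiate (x3, x2), each occurring in at least one literal, so different choices give different ground instances.
Number of ground instances = 12^2 = 144.

144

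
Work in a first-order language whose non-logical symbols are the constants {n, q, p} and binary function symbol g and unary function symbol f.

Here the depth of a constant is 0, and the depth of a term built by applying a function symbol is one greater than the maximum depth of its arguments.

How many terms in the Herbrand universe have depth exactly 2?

228

Let N_k count ground terms of depth at most k. Each non-constant term of depth ≤ k is some function symbol applied to depth-≤(k−1) arguments, giving N_k = 3 + N_{k-1}^2 + N_{k-1}.
N_0 = 3
N_1 = 3 + 3^2 + 3 = 15
N_2 = 3 + 15^2 + 15 = 243
Terms of depth exactly 2: N_2 − N_1 = 243 − 15 = 228.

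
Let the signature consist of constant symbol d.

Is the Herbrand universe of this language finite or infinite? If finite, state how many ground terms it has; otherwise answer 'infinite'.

1

There are no function symbols, so the only ground term is the single constant.
The Herbrand universe is {d}, finite with 1 element.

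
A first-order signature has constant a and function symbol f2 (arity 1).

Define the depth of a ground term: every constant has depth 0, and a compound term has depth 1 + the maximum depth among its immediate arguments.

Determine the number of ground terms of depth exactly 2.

If N_k denotes the number of depth-≤k ground terms, the 1 constant gives N_0 = 1, and each function symbol of arity r contributes N_{k-1}^r new terms at level k: N_k = 1 + N_{k-1}.
N_0 = 1
N_1 = 1 + 1 = 2
N_2 = 1 + 2 = 3
Terms of depth exactly 2: N_2 − N_1 = 3 − 2 = 1.

1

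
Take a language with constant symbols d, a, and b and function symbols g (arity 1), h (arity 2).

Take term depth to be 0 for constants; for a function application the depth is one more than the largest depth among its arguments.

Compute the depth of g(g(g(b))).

3

depth(g(b)) = 1 + depth(b) = 1 + 0 = 1
depth(g(g(b))) = 1 + depth(g(b)) = 1 + 1 = 2
depth(g(g(g(b)))) = 1 + depth(g(g(b))) = 1 + 2 = 3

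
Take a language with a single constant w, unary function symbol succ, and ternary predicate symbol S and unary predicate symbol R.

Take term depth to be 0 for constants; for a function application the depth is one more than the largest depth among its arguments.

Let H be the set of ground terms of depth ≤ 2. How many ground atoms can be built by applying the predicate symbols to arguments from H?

First count ground terms of depth ≤ 2.
Write N_k for the number of ground terms of depth ≤ k. A term of depth ≤ k is either a constant or a function symbol applied to arguments of depth ≤ k−1, so N_k = 1 + N_{k-1}.
N_0 = 1
N_1 = 1 + 1 = 2
N_2 = 1 + 2 = 3
Explicitly: w, succ(w), succ(succ(w)).
So |H| = 3.
A ground atom is a predicate applied to a tuple of terms from H, so the count is the sum over predicates of |H|^arity:
  S: 3^3 = 27;  R: 3
Total ground atoms: 27 + 3 = 30.

30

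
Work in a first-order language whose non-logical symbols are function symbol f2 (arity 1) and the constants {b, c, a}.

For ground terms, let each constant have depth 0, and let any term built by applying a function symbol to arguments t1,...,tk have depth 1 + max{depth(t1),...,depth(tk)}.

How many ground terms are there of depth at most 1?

Write N_k for the number of ground terms of depth ≤ k. A term of depth ≤ k is either a constant or a function symbol applied to arguments of depth ≤ k−1, so N_k = 3 + N_{k-1}.
N_0 = 3
N_1 = 3 + 3 = 6
Explicitly: b, c, a, f2(b), f2(c), f2(a).

6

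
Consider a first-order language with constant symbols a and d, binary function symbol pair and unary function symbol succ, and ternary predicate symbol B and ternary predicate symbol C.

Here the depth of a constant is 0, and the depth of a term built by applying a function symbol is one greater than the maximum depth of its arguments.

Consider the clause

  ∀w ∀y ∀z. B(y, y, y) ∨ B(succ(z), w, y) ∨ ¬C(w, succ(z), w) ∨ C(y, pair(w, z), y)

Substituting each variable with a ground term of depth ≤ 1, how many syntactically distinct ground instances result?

Ground terms of depth ≤ 1:
  Let N_k count ground terms of depth at most k. Each non-constant term of depth ≤ k is some function symbol applied to depth-≤(k−1) arguments, giving N_k = 2 + N_{k-1}^2 + N_{k-1}.
  N_0 = 2
  N_1 = 2 + 2^2 + 2 = 8
  Explicitly: a, d, pair(a, a), pair(a, d), pair(d, a), pair(d, d), succ(a), succ(d).
So there are 8 ground terms available for substitution.
Each of w, y, z ranges independently over the available ground terms, and distinct assignments produce distinct instances.
Number of ground instances = 8^3 = 512.

512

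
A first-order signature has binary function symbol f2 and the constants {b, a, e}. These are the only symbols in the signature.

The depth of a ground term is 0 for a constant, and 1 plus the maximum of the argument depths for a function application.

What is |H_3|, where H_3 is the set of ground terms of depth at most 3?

If N_k denotes the number of depth-≤k ground terms, the 3 constants give N_0 = 3, and each function symbol of arity r contributes N_{k-1}^r new terms at level k: N_k = 3 + N_{k-1}^2.
N_0 = 3
N_1 = 3 + 3^2 = 12
N_2 = 3 + 12^2 = 147
N_3 = 3 + 147^2 = 21612

21612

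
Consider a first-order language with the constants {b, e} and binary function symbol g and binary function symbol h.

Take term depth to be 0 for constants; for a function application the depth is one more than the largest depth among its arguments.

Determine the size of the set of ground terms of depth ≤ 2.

202

Count level by level. With function symbols g/2, h/2, the terms of depth ≤ k are the 2 constants together with each function applied to depth-≤(k−1) tuples, so N_k = 2 + N_{k-1}^2 + N_{k-1}^2.
N_0 = 2
N_1 = 2 + 2^2 + 2^2 = 10
N_2 = 2 + 10^2 + 10^2 = 202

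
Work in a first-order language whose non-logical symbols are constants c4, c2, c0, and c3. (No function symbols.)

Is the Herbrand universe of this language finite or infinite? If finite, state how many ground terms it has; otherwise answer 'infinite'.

4

There are no function symbols, so every ground term is one of the 4 constants.
The Herbrand universe is {c4, c2, c0, c3}, which is finite with 4 elements.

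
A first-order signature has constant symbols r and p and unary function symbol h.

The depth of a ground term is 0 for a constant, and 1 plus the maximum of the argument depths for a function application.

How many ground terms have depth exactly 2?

2

Let N_k = |{terms of depth ≤ k}|. Then N_0 = 2 and N_k = 2 + N_{k-1} for k ≥ 1 (one summand per function symbol, arity giving the exponent).
N_0 = 2
N_1 = 2 + 2 = 4
N_2 = 2 + 4 = 6
Terms of depth exactly 2: N_2 − N_1 = 6 − 4 = 2.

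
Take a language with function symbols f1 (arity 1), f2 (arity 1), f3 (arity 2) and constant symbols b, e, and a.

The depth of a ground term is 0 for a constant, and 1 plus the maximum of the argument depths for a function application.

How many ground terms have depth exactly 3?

Count level by level. With function symbols f1/1, f2/1, f3/2, the terms of depth ≤ k are the 3 constants together with each function applied to depth-≤(k−1) tuples, so N_k = 3 + N_{k-1} + N_{k-1} + N_{k-1}^2.
N_0 = 3
N_1 = 3 + 3 + 3 + 3^2 = 18
N_2 = 3 + 18 + 18 + 18^2 = 363
N_3 = 3 + 363 + 363 + 363^2 = 132498
Terms of depth exactly 3: N_3 − N_2 = 132498 − 363 = 132135.

132135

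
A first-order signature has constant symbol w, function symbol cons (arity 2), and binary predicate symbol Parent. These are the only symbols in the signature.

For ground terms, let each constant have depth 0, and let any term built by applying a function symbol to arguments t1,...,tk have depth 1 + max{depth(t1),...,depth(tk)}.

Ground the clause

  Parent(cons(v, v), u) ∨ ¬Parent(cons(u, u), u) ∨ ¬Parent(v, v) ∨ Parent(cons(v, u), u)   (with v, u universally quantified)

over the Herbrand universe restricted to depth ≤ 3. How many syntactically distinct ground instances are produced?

676

Ground terms of depth ≤ 3:
  Let N_k count ground terms of depth at most k. Each non-constant term of depth ≤ k is some function symbol applied to depth-≤(k−1) arguments, giving N_k = 1 + N_{k-1}^2.
  N_0 = 1
  N_1 = 1 + 1^2 = 2
  N_2 = 1 + 2^2 = 5
  N_3 = 1 + 5^2 = 26
So there are 26 ground terms available for substitution.
Each of v, u ranges independently over the available ground terms, and distinct assignments produce distinct instances.
Number of ground instances = 26^2 = 676.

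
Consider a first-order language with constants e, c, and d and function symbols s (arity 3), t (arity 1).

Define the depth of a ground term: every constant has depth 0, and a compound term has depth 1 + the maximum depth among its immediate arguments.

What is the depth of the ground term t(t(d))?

2

depth(t(d)) = 1 + depth(d) = 1 + 0 = 1
depth(t(t(d))) = 1 + depth(t(d)) = 1 + 1 = 2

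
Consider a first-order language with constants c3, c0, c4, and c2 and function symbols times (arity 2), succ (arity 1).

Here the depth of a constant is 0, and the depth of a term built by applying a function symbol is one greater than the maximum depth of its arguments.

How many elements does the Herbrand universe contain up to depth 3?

365424

Write N_k for the number of ground terms of depth ≤ k. A term of depth ≤ k is either a constant or a function symbol applied to arguments of depth ≤ k−1, so N_k = 4 + N_{k-1}^2 + N_{k-1}.
N_0 = 4
N_1 = 4 + 4^2 + 4 = 24
N_2 = 4 + 24^2 + 24 = 604
N_3 = 4 + 604^2 + 604 = 365424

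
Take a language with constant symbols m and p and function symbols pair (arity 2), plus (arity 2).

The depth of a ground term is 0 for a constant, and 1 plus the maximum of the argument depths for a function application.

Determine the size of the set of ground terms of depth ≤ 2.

202

Let N_k count ground terms of depth at most k. Each non-constant term of depth ≤ k is some function symbol applied to depth-≤(k−1) arguments, giving N_k = 2 + N_{k-1}^2 + N_{k-1}^2.
N_0 = 2
N_1 = 2 + 2^2 + 2^2 = 10
N_2 = 2 + 10^2 + 10^2 = 202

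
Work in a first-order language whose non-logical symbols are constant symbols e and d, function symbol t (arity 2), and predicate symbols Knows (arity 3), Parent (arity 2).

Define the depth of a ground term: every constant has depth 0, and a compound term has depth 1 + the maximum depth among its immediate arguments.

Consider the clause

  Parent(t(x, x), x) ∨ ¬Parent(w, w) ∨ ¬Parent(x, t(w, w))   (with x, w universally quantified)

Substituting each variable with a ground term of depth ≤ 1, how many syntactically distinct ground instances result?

36

Ground terms of depth ≤ 1:
  If N_k denotes the number of depth-≤k ground terms, the 2 constants give N_0 = 2, and each function symbol of arity r contributes N_{k-1}^r new terms at level k: N_k = 2 + N_{k-1}^2.
  N_0 = 2
  N_1 = 2 + 2^2 = 6
  Explicitly: e, d, t(e, e), t(e, d), t(d, e), t(d, d).
So there are 6 ground terms available for substitution.
There are 2 variables to instantiate (x, w), each occurring in at least one literal, so different choices give different ground instances.
Number of ground instances = 6^2 = 36.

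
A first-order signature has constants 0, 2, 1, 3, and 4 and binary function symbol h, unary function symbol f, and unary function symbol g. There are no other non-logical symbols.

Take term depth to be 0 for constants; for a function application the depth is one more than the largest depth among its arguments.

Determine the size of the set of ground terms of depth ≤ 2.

Write N_k for the number of ground terms of depth ≤ k. A term of depth ≤ k is either a constant or a function symbol applied to arguments of depth ≤ k−1, so N_k = 5 + N_{k-1}^2 + N_{k-1} + N_{k-1}.
N_0 = 5
N_1 = 5 + 5^2 + 5 + 5 = 40
N_2 = 5 + 40^2 + 40 + 40 = 1685

1685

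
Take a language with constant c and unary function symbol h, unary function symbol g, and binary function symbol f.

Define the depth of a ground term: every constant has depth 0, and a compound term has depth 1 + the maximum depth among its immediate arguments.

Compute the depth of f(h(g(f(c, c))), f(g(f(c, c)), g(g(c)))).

4

depth(f(c, c)) = 1 + max(0, 0) = 1
depth(g(f(c, c))) = 1 + depth(f(c, c)) = 1 + 1 = 2
depth(h(g(f(c, c)))) = 1 + depth(g(f(c, c))) = 1 + 2 = 3
depth(g(c)) = 1 + depth(c) = 1 + 0 = 1
depth(g(g(c))) = 1 + depth(g(c)) = 1 + 1 = 2
depth(f(g(f(c, c)), g(g(c)))) = 1 + max(2, 2) = 3
depth(f(h(g(f(c, c))), f(g(f(c, c)), g(g(c))))) = 1 + max(3, 3) = 4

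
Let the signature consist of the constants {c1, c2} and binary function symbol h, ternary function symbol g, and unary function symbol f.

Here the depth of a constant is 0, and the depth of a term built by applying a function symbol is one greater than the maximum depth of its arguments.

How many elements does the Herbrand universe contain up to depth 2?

Let N_k count ground terms of depth at most k. Each non-constant term of depth ≤ k is some function symbol applied to depth-≤(k−1) arguments, giving N_k = 2 + N_{k-1}^2 + N_{k-1}^3 + N_{k-1}.
N_0 = 2
N_1 = 2 + 2^2 + 2^3 + 2 = 16
N_2 = 2 + 16^2 + 16^3 + 16 = 4370

4370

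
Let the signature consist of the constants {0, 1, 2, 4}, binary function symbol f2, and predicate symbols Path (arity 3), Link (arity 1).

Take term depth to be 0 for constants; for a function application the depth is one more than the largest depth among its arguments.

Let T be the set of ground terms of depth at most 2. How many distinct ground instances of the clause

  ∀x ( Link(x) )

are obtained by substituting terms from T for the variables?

Ground terms of depth ≤ 2:
  Count level by level. With function symbols f2/2, the terms of depth ≤ k are the 4 constants together with each function applied to depth-≤(k−1) tuples, so N_k = 4 + N_{k-1}^2.
  N_0 = 4
  N_1 = 4 + 4^2 = 20
  N_2 = 4 + 20^2 = 404
So there are 404 ground terms available for substitution.
The variable x ranges independently over the available ground terms, and distinct assignments produce distinct instances.
Number of ground instances = 404.

404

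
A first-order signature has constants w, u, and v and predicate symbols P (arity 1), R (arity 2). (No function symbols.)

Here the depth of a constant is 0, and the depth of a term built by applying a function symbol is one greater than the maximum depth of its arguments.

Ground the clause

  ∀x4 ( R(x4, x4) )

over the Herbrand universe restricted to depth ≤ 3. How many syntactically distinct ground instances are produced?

3

Ground terms of depth ≤ 3:
  With no function symbols every ground term is a constant, so there are exactly 3 ground terms at every depth bound.
  N_0 = 3
  N_1 = 3
  N_2 = 3
  N_3 = 3
So there are 3 ground terms available for substitution.
The variable x4 ranges independently over the available ground terms, and distinct assignments produce distinct instances.
Number of ground instances = 3.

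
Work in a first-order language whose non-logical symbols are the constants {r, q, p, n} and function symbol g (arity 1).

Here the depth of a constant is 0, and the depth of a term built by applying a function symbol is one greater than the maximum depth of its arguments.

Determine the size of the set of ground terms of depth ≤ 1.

8

If N_k denotes the number of depth-≤k ground terms, the 4 constants give N_0 = 4, and each function symbol of arity r contributes N_{k-1}^r new terms at level k: N_k = 4 + N_{k-1}.
N_0 = 4
N_1 = 4 + 4 = 8
Explicitly: r, q, p, n, g(r), g(q), g(p), g(n).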